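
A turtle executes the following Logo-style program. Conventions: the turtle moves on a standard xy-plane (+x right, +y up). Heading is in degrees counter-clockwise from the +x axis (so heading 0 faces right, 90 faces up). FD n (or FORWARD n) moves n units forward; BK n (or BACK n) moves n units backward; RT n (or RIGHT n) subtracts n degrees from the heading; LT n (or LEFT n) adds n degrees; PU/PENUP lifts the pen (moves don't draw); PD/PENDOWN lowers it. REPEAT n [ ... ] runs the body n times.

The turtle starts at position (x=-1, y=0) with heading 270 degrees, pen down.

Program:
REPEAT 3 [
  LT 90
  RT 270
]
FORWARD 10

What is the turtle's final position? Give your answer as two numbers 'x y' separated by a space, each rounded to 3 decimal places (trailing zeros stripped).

Answer: -1 10

Derivation:
Executing turtle program step by step:
Start: pos=(-1,0), heading=270, pen down
REPEAT 3 [
  -- iteration 1/3 --
  LT 90: heading 270 -> 0
  RT 270: heading 0 -> 90
  -- iteration 2/3 --
  LT 90: heading 90 -> 180
  RT 270: heading 180 -> 270
  -- iteration 3/3 --
  LT 90: heading 270 -> 0
  RT 270: heading 0 -> 90
]
FD 10: (-1,0) -> (-1,10) [heading=90, draw]
Final: pos=(-1,10), heading=90, 1 segment(s) drawn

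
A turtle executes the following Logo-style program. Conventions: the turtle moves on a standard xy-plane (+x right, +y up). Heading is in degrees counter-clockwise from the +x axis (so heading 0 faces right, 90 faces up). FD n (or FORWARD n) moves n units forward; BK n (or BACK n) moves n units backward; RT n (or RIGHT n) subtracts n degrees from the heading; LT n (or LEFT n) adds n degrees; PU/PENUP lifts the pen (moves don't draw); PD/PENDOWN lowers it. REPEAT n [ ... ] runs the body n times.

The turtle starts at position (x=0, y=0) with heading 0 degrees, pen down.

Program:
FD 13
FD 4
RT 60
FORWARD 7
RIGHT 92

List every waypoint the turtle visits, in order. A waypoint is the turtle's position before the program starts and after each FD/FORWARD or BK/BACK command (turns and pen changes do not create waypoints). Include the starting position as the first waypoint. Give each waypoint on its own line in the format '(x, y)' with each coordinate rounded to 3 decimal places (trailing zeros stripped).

Executing turtle program step by step:
Start: pos=(0,0), heading=0, pen down
FD 13: (0,0) -> (13,0) [heading=0, draw]
FD 4: (13,0) -> (17,0) [heading=0, draw]
RT 60: heading 0 -> 300
FD 7: (17,0) -> (20.5,-6.062) [heading=300, draw]
RT 92: heading 300 -> 208
Final: pos=(20.5,-6.062), heading=208, 3 segment(s) drawn
Waypoints (4 total):
(0, 0)
(13, 0)
(17, 0)
(20.5, -6.062)

Answer: (0, 0)
(13, 0)
(17, 0)
(20.5, -6.062)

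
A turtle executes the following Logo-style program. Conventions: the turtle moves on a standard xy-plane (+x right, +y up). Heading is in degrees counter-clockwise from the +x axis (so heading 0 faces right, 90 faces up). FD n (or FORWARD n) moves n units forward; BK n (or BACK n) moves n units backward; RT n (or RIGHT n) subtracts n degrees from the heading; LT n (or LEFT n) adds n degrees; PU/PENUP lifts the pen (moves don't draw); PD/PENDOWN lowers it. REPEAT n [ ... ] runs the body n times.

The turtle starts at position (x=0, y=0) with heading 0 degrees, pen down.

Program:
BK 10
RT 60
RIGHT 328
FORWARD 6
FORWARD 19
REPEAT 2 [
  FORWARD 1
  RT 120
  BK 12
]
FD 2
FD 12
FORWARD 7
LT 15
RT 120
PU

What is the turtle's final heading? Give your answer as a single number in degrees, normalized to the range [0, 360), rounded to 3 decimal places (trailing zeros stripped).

Answer: 347

Derivation:
Executing turtle program step by step:
Start: pos=(0,0), heading=0, pen down
BK 10: (0,0) -> (-10,0) [heading=0, draw]
RT 60: heading 0 -> 300
RT 328: heading 300 -> 332
FD 6: (-10,0) -> (-4.702,-2.817) [heading=332, draw]
FD 19: (-4.702,-2.817) -> (12.074,-11.737) [heading=332, draw]
REPEAT 2 [
  -- iteration 1/2 --
  FD 1: (12.074,-11.737) -> (12.957,-12.206) [heading=332, draw]
  RT 120: heading 332 -> 212
  BK 12: (12.957,-12.206) -> (23.133,-5.847) [heading=212, draw]
  -- iteration 2/2 --
  FD 1: (23.133,-5.847) -> (22.285,-6.377) [heading=212, draw]
  RT 120: heading 212 -> 92
  BK 12: (22.285,-6.377) -> (22.704,-18.37) [heading=92, draw]
]
FD 2: (22.704,-18.37) -> (22.634,-16.371) [heading=92, draw]
FD 12: (22.634,-16.371) -> (22.215,-4.378) [heading=92, draw]
FD 7: (22.215,-4.378) -> (21.971,2.617) [heading=92, draw]
LT 15: heading 92 -> 107
RT 120: heading 107 -> 347
PU: pen up
Final: pos=(21.971,2.617), heading=347, 10 segment(s) drawn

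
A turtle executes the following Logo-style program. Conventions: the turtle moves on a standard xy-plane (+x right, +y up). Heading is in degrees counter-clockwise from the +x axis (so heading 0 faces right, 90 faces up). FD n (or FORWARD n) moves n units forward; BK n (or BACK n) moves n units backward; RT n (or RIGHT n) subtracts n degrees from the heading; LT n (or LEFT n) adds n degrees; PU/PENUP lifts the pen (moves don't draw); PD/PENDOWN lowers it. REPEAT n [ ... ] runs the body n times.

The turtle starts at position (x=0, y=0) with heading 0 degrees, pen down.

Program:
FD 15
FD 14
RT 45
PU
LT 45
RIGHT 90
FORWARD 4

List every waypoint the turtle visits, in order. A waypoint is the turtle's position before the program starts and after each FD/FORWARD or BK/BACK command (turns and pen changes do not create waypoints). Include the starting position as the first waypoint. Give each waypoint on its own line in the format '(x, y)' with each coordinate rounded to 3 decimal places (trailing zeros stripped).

Answer: (0, 0)
(15, 0)
(29, 0)
(29, -4)

Derivation:
Executing turtle program step by step:
Start: pos=(0,0), heading=0, pen down
FD 15: (0,0) -> (15,0) [heading=0, draw]
FD 14: (15,0) -> (29,0) [heading=0, draw]
RT 45: heading 0 -> 315
PU: pen up
LT 45: heading 315 -> 0
RT 90: heading 0 -> 270
FD 4: (29,0) -> (29,-4) [heading=270, move]
Final: pos=(29,-4), heading=270, 2 segment(s) drawn
Waypoints (4 total):
(0, 0)
(15, 0)
(29, 0)
(29, -4)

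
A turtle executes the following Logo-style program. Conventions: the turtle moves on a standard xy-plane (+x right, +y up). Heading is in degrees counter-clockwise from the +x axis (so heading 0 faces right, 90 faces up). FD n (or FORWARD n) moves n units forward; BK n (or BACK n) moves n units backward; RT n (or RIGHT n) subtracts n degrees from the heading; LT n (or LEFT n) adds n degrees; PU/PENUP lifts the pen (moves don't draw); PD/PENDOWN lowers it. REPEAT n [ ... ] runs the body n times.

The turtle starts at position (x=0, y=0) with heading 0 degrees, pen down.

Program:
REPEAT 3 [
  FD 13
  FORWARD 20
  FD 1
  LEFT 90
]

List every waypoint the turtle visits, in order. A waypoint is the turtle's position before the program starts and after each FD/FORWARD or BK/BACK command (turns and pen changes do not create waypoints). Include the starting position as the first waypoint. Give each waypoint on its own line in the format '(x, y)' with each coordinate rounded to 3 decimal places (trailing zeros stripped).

Answer: (0, 0)
(13, 0)
(33, 0)
(34, 0)
(34, 13)
(34, 33)
(34, 34)
(21, 34)
(1, 34)
(0, 34)

Derivation:
Executing turtle program step by step:
Start: pos=(0,0), heading=0, pen down
REPEAT 3 [
  -- iteration 1/3 --
  FD 13: (0,0) -> (13,0) [heading=0, draw]
  FD 20: (13,0) -> (33,0) [heading=0, draw]
  FD 1: (33,0) -> (34,0) [heading=0, draw]
  LT 90: heading 0 -> 90
  -- iteration 2/3 --
  FD 13: (34,0) -> (34,13) [heading=90, draw]
  FD 20: (34,13) -> (34,33) [heading=90, draw]
  FD 1: (34,33) -> (34,34) [heading=90, draw]
  LT 90: heading 90 -> 180
  -- iteration 3/3 --
  FD 13: (34,34) -> (21,34) [heading=180, draw]
  FD 20: (21,34) -> (1,34) [heading=180, draw]
  FD 1: (1,34) -> (0,34) [heading=180, draw]
  LT 90: heading 180 -> 270
]
Final: pos=(0,34), heading=270, 9 segment(s) drawn
Waypoints (10 total):
(0, 0)
(13, 0)
(33, 0)
(34, 0)
(34, 13)
(34, 33)
(34, 34)
(21, 34)
(1, 34)
(0, 34)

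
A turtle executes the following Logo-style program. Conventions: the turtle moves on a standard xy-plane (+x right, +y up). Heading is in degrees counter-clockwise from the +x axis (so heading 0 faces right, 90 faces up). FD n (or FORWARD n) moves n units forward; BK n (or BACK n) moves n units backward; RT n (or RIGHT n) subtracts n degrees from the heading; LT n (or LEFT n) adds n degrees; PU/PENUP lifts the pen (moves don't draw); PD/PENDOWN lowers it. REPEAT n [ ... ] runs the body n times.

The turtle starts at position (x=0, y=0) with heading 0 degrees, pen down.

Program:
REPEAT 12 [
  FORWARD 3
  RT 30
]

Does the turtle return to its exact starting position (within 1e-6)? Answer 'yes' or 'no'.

Answer: yes

Derivation:
Executing turtle program step by step:
Start: pos=(0,0), heading=0, pen down
REPEAT 12 [
  -- iteration 1/12 --
  FD 3: (0,0) -> (3,0) [heading=0, draw]
  RT 30: heading 0 -> 330
  -- iteration 2/12 --
  FD 3: (3,0) -> (5.598,-1.5) [heading=330, draw]
  RT 30: heading 330 -> 300
  -- iteration 3/12 --
  FD 3: (5.598,-1.5) -> (7.098,-4.098) [heading=300, draw]
  RT 30: heading 300 -> 270
  -- iteration 4/12 --
  FD 3: (7.098,-4.098) -> (7.098,-7.098) [heading=270, draw]
  RT 30: heading 270 -> 240
  -- iteration 5/12 --
  FD 3: (7.098,-7.098) -> (5.598,-9.696) [heading=240, draw]
  RT 30: heading 240 -> 210
  -- iteration 6/12 --
  FD 3: (5.598,-9.696) -> (3,-11.196) [heading=210, draw]
  RT 30: heading 210 -> 180
  -- iteration 7/12 --
  FD 3: (3,-11.196) -> (0,-11.196) [heading=180, draw]
  RT 30: heading 180 -> 150
  -- iteration 8/12 --
  FD 3: (0,-11.196) -> (-2.598,-9.696) [heading=150, draw]
  RT 30: heading 150 -> 120
  -- iteration 9/12 --
  FD 3: (-2.598,-9.696) -> (-4.098,-7.098) [heading=120, draw]
  RT 30: heading 120 -> 90
  -- iteration 10/12 --
  FD 3: (-4.098,-7.098) -> (-4.098,-4.098) [heading=90, draw]
  RT 30: heading 90 -> 60
  -- iteration 11/12 --
  FD 3: (-4.098,-4.098) -> (-2.598,-1.5) [heading=60, draw]
  RT 30: heading 60 -> 30
  -- iteration 12/12 --
  FD 3: (-2.598,-1.5) -> (0,0) [heading=30, draw]
  RT 30: heading 30 -> 0
]
Final: pos=(0,0), heading=0, 12 segment(s) drawn

Start position: (0, 0)
Final position: (0, 0)
Distance = 0; < 1e-6 -> CLOSED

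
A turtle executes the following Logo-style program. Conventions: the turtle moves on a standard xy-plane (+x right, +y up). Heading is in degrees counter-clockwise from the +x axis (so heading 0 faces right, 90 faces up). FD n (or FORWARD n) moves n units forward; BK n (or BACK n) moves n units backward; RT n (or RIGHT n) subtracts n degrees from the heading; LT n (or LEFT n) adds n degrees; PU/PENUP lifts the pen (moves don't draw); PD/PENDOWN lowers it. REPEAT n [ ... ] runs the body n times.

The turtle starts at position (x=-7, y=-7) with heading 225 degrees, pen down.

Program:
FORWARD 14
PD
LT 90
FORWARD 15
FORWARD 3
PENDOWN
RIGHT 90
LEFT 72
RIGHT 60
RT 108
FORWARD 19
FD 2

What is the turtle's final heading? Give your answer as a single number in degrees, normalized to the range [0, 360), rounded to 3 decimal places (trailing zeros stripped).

Answer: 129

Derivation:
Executing turtle program step by step:
Start: pos=(-7,-7), heading=225, pen down
FD 14: (-7,-7) -> (-16.899,-16.899) [heading=225, draw]
PD: pen down
LT 90: heading 225 -> 315
FD 15: (-16.899,-16.899) -> (-6.293,-27.506) [heading=315, draw]
FD 3: (-6.293,-27.506) -> (-4.172,-29.627) [heading=315, draw]
PD: pen down
RT 90: heading 315 -> 225
LT 72: heading 225 -> 297
RT 60: heading 297 -> 237
RT 108: heading 237 -> 129
FD 19: (-4.172,-29.627) -> (-16.129,-14.862) [heading=129, draw]
FD 2: (-16.129,-14.862) -> (-17.387,-13.307) [heading=129, draw]
Final: pos=(-17.387,-13.307), heading=129, 5 segment(s) drawn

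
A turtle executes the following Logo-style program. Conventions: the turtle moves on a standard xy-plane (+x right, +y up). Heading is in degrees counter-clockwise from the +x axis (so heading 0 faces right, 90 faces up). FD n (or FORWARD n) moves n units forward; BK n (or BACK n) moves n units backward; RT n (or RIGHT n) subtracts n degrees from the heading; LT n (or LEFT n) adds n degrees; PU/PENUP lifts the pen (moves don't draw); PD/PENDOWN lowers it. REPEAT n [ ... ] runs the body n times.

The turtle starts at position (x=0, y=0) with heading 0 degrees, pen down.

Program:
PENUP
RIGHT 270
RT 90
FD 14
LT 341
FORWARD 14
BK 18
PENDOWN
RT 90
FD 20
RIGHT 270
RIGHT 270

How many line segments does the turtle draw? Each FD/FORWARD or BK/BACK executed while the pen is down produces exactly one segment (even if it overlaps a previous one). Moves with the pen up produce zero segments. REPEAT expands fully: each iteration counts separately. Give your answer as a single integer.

Executing turtle program step by step:
Start: pos=(0,0), heading=0, pen down
PU: pen up
RT 270: heading 0 -> 90
RT 90: heading 90 -> 0
FD 14: (0,0) -> (14,0) [heading=0, move]
LT 341: heading 0 -> 341
FD 14: (14,0) -> (27.237,-4.558) [heading=341, move]
BK 18: (27.237,-4.558) -> (10.218,1.302) [heading=341, move]
PD: pen down
RT 90: heading 341 -> 251
FD 20: (10.218,1.302) -> (3.707,-17.608) [heading=251, draw]
RT 270: heading 251 -> 341
RT 270: heading 341 -> 71
Final: pos=(3.707,-17.608), heading=71, 1 segment(s) drawn
Segments drawn: 1

Answer: 1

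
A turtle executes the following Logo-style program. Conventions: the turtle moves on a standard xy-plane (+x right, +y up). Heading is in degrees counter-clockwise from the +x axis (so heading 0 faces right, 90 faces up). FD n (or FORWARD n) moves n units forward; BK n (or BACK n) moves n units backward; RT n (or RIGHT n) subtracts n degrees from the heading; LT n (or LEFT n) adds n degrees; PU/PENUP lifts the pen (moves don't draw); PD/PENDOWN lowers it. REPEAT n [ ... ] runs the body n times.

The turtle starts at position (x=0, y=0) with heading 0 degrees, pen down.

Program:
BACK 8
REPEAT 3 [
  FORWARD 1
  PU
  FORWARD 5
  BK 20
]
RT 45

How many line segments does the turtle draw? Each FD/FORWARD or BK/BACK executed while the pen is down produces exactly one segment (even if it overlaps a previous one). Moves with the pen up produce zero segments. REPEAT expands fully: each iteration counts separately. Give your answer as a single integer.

Answer: 2

Derivation:
Executing turtle program step by step:
Start: pos=(0,0), heading=0, pen down
BK 8: (0,0) -> (-8,0) [heading=0, draw]
REPEAT 3 [
  -- iteration 1/3 --
  FD 1: (-8,0) -> (-7,0) [heading=0, draw]
  PU: pen up
  FD 5: (-7,0) -> (-2,0) [heading=0, move]
  BK 20: (-2,0) -> (-22,0) [heading=0, move]
  -- iteration 2/3 --
  FD 1: (-22,0) -> (-21,0) [heading=0, move]
  PU: pen up
  FD 5: (-21,0) -> (-16,0) [heading=0, move]
  BK 20: (-16,0) -> (-36,0) [heading=0, move]
  -- iteration 3/3 --
  FD 1: (-36,0) -> (-35,0) [heading=0, move]
  PU: pen up
  FD 5: (-35,0) -> (-30,0) [heading=0, move]
  BK 20: (-30,0) -> (-50,0) [heading=0, move]
]
RT 45: heading 0 -> 315
Final: pos=(-50,0), heading=315, 2 segment(s) drawn
Segments drawn: 2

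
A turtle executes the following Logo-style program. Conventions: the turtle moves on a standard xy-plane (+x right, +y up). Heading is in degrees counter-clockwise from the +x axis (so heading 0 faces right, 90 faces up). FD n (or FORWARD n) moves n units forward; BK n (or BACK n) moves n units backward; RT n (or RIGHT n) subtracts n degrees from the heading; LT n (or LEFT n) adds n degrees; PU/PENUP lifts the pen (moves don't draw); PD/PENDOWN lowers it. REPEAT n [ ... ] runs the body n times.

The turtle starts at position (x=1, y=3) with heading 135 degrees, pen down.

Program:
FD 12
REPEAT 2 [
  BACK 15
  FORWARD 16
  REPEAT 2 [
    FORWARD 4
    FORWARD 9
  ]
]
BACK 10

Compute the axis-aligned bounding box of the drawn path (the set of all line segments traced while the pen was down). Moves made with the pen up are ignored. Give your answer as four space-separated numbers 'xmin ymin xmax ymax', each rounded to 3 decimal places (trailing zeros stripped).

Answer: -45.669 0.879 3.121 49.669

Derivation:
Executing turtle program step by step:
Start: pos=(1,3), heading=135, pen down
FD 12: (1,3) -> (-7.485,11.485) [heading=135, draw]
REPEAT 2 [
  -- iteration 1/2 --
  BK 15: (-7.485,11.485) -> (3.121,0.879) [heading=135, draw]
  FD 16: (3.121,0.879) -> (-8.192,12.192) [heading=135, draw]
  REPEAT 2 [
    -- iteration 1/2 --
    FD 4: (-8.192,12.192) -> (-11.021,15.021) [heading=135, draw]
    FD 9: (-11.021,15.021) -> (-17.385,21.385) [heading=135, draw]
    -- iteration 2/2 --
    FD 4: (-17.385,21.385) -> (-20.213,24.213) [heading=135, draw]
    FD 9: (-20.213,24.213) -> (-26.577,30.577) [heading=135, draw]
  ]
  -- iteration 2/2 --
  BK 15: (-26.577,30.577) -> (-15.971,19.971) [heading=135, draw]
  FD 16: (-15.971,19.971) -> (-27.284,31.284) [heading=135, draw]
  REPEAT 2 [
    -- iteration 1/2 --
    FD 4: (-27.284,31.284) -> (-30.113,34.113) [heading=135, draw]
    FD 9: (-30.113,34.113) -> (-36.477,40.477) [heading=135, draw]
    -- iteration 2/2 --
    FD 4: (-36.477,40.477) -> (-39.305,43.305) [heading=135, draw]
    FD 9: (-39.305,43.305) -> (-45.669,49.669) [heading=135, draw]
  ]
]
BK 10: (-45.669,49.669) -> (-38.598,42.598) [heading=135, draw]
Final: pos=(-38.598,42.598), heading=135, 14 segment(s) drawn

Segment endpoints: x in {-45.669, -39.305, -38.598, -36.477, -30.113, -27.284, -26.577, -20.213, -17.385, -15.971, -11.021, -8.192, -7.485, 1, 3.121}, y in {0.879, 3, 11.485, 12.192, 15.021, 19.971, 21.385, 24.213, 30.577, 31.284, 34.113, 40.477, 42.598, 43.305, 49.669}
xmin=-45.669, ymin=0.879, xmax=3.121, ymax=49.669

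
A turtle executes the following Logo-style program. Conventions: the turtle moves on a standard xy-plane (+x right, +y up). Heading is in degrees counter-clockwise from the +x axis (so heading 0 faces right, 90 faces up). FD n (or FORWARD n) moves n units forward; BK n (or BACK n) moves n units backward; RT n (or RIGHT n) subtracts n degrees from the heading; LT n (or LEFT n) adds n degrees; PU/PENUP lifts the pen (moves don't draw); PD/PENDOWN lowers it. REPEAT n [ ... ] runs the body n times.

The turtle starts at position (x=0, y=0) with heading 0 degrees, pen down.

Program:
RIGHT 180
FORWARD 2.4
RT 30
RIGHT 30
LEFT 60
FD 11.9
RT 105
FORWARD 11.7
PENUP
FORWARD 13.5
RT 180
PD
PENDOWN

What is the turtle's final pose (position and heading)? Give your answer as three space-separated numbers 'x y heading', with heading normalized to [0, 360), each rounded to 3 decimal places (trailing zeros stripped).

Answer: -7.778 24.341 255

Derivation:
Executing turtle program step by step:
Start: pos=(0,0), heading=0, pen down
RT 180: heading 0 -> 180
FD 2.4: (0,0) -> (-2.4,0) [heading=180, draw]
RT 30: heading 180 -> 150
RT 30: heading 150 -> 120
LT 60: heading 120 -> 180
FD 11.9: (-2.4,0) -> (-14.3,0) [heading=180, draw]
RT 105: heading 180 -> 75
FD 11.7: (-14.3,0) -> (-11.272,11.301) [heading=75, draw]
PU: pen up
FD 13.5: (-11.272,11.301) -> (-7.778,24.341) [heading=75, move]
RT 180: heading 75 -> 255
PD: pen down
PD: pen down
Final: pos=(-7.778,24.341), heading=255, 3 segment(s) drawn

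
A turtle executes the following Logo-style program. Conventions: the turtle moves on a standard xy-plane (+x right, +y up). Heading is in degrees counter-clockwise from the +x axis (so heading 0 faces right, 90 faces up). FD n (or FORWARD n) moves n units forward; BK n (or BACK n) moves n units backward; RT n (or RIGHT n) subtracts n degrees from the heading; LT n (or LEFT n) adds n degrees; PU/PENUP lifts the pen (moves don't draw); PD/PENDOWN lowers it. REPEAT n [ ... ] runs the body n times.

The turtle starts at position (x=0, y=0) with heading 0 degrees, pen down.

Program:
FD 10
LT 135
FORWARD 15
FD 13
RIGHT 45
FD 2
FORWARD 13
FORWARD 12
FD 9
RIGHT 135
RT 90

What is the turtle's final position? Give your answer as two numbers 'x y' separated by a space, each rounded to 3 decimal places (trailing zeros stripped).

Executing turtle program step by step:
Start: pos=(0,0), heading=0, pen down
FD 10: (0,0) -> (10,0) [heading=0, draw]
LT 135: heading 0 -> 135
FD 15: (10,0) -> (-0.607,10.607) [heading=135, draw]
FD 13: (-0.607,10.607) -> (-9.799,19.799) [heading=135, draw]
RT 45: heading 135 -> 90
FD 2: (-9.799,19.799) -> (-9.799,21.799) [heading=90, draw]
FD 13: (-9.799,21.799) -> (-9.799,34.799) [heading=90, draw]
FD 12: (-9.799,34.799) -> (-9.799,46.799) [heading=90, draw]
FD 9: (-9.799,46.799) -> (-9.799,55.799) [heading=90, draw]
RT 135: heading 90 -> 315
RT 90: heading 315 -> 225
Final: pos=(-9.799,55.799), heading=225, 7 segment(s) drawn

Answer: -9.799 55.799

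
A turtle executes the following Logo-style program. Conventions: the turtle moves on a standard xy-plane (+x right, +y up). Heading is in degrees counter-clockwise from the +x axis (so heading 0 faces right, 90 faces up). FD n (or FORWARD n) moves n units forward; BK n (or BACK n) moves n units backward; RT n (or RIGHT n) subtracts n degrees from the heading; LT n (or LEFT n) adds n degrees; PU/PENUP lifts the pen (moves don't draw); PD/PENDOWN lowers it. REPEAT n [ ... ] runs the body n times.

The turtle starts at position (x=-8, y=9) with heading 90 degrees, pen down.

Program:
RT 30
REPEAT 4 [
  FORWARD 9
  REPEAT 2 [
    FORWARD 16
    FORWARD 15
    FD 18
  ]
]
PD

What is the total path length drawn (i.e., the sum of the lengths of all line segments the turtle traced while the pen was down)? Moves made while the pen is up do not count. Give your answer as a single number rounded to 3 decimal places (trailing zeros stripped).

Answer: 428

Derivation:
Executing turtle program step by step:
Start: pos=(-8,9), heading=90, pen down
RT 30: heading 90 -> 60
REPEAT 4 [
  -- iteration 1/4 --
  FD 9: (-8,9) -> (-3.5,16.794) [heading=60, draw]
  REPEAT 2 [
    -- iteration 1/2 --
    FD 16: (-3.5,16.794) -> (4.5,30.651) [heading=60, draw]
    FD 15: (4.5,30.651) -> (12,43.641) [heading=60, draw]
    FD 18: (12,43.641) -> (21,59.229) [heading=60, draw]
    -- iteration 2/2 --
    FD 16: (21,59.229) -> (29,73.086) [heading=60, draw]
    FD 15: (29,73.086) -> (36.5,86.076) [heading=60, draw]
    FD 18: (36.5,86.076) -> (45.5,101.665) [heading=60, draw]
  ]
  -- iteration 2/4 --
  FD 9: (45.5,101.665) -> (50,109.459) [heading=60, draw]
  REPEAT 2 [
    -- iteration 1/2 --
    FD 16: (50,109.459) -> (58,123.315) [heading=60, draw]
    FD 15: (58,123.315) -> (65.5,136.306) [heading=60, draw]
    FD 18: (65.5,136.306) -> (74.5,151.894) [heading=60, draw]
    -- iteration 2/2 --
    FD 16: (74.5,151.894) -> (82.5,165.751) [heading=60, draw]
    FD 15: (82.5,165.751) -> (90,178.741) [heading=60, draw]
    FD 18: (90,178.741) -> (99,194.329) [heading=60, draw]
  ]
  -- iteration 3/4 --
  FD 9: (99,194.329) -> (103.5,202.124) [heading=60, draw]
  REPEAT 2 [
    -- iteration 1/2 --
    FD 16: (103.5,202.124) -> (111.5,215.98) [heading=60, draw]
    FD 15: (111.5,215.98) -> (119,228.97) [heading=60, draw]
    FD 18: (119,228.97) -> (128,244.559) [heading=60, draw]
    -- iteration 2/2 --
    FD 16: (128,244.559) -> (136,258.415) [heading=60, draw]
    FD 15: (136,258.415) -> (143.5,271.406) [heading=60, draw]
    FD 18: (143.5,271.406) -> (152.5,286.994) [heading=60, draw]
  ]
  -- iteration 4/4 --
  FD 9: (152.5,286.994) -> (157,294.788) [heading=60, draw]
  REPEAT 2 [
    -- iteration 1/2 --
    FD 16: (157,294.788) -> (165,308.645) [heading=60, draw]
    FD 15: (165,308.645) -> (172.5,321.635) [heading=60, draw]
    FD 18: (172.5,321.635) -> (181.5,337.224) [heading=60, draw]
    -- iteration 2/2 --
    FD 16: (181.5,337.224) -> (189.5,351.08) [heading=60, draw]
    FD 15: (189.5,351.08) -> (197,364.07) [heading=60, draw]
    FD 18: (197,364.07) -> (206,379.659) [heading=60, draw]
  ]
]
PD: pen down
Final: pos=(206,379.659), heading=60, 28 segment(s) drawn

Segment lengths:
  seg 1: (-8,9) -> (-3.5,16.794), length = 9
  seg 2: (-3.5,16.794) -> (4.5,30.651), length = 16
  seg 3: (4.5,30.651) -> (12,43.641), length = 15
  seg 4: (12,43.641) -> (21,59.229), length = 18
  seg 5: (21,59.229) -> (29,73.086), length = 16
  seg 6: (29,73.086) -> (36.5,86.076), length = 15
  seg 7: (36.5,86.076) -> (45.5,101.665), length = 18
  seg 8: (45.5,101.665) -> (50,109.459), length = 9
  seg 9: (50,109.459) -> (58,123.315), length = 16
  seg 10: (58,123.315) -> (65.5,136.306), length = 15
  seg 11: (65.5,136.306) -> (74.5,151.894), length = 18
  seg 12: (74.5,151.894) -> (82.5,165.751), length = 16
  seg 13: (82.5,165.751) -> (90,178.741), length = 15
  seg 14: (90,178.741) -> (99,194.329), length = 18
  seg 15: (99,194.329) -> (103.5,202.124), length = 9
  seg 16: (103.5,202.124) -> (111.5,215.98), length = 16
  seg 17: (111.5,215.98) -> (119,228.97), length = 15
  seg 18: (119,228.97) -> (128,244.559), length = 18
  seg 19: (128,244.559) -> (136,258.415), length = 16
  seg 20: (136,258.415) -> (143.5,271.406), length = 15
  seg 21: (143.5,271.406) -> (152.5,286.994), length = 18
  seg 22: (152.5,286.994) -> (157,294.788), length = 9
  seg 23: (157,294.788) -> (165,308.645), length = 16
  seg 24: (165,308.645) -> (172.5,321.635), length = 15
  seg 25: (172.5,321.635) -> (181.5,337.224), length = 18
  seg 26: (181.5,337.224) -> (189.5,351.08), length = 16
  seg 27: (189.5,351.08) -> (197,364.07), length = 15
  seg 28: (197,364.07) -> (206,379.659), length = 18
Total = 428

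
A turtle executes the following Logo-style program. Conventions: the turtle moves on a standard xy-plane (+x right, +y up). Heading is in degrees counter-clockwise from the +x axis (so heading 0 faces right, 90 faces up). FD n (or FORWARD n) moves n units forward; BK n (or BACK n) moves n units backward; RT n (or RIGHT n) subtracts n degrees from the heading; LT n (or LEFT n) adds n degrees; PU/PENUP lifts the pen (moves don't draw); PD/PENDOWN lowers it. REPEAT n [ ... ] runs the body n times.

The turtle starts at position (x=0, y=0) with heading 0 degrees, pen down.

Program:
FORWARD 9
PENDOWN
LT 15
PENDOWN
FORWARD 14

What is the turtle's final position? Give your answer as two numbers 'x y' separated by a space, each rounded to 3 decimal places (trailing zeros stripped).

Answer: 22.523 3.623

Derivation:
Executing turtle program step by step:
Start: pos=(0,0), heading=0, pen down
FD 9: (0,0) -> (9,0) [heading=0, draw]
PD: pen down
LT 15: heading 0 -> 15
PD: pen down
FD 14: (9,0) -> (22.523,3.623) [heading=15, draw]
Final: pos=(22.523,3.623), heading=15, 2 segment(s) drawn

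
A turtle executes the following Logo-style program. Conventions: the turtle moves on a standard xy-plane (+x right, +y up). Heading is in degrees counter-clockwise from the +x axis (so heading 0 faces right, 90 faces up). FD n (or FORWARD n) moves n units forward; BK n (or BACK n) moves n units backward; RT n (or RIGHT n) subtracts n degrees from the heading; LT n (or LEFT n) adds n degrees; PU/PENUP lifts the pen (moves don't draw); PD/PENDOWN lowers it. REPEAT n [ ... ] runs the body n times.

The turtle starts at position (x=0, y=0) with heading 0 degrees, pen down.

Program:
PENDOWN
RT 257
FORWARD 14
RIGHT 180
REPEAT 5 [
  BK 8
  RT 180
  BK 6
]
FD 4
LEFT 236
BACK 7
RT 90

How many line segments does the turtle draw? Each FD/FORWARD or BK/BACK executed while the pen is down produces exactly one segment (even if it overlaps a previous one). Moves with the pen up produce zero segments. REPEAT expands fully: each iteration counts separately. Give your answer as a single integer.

Executing turtle program step by step:
Start: pos=(0,0), heading=0, pen down
PD: pen down
RT 257: heading 0 -> 103
FD 14: (0,0) -> (-3.149,13.641) [heading=103, draw]
RT 180: heading 103 -> 283
REPEAT 5 [
  -- iteration 1/5 --
  BK 8: (-3.149,13.641) -> (-4.949,21.436) [heading=283, draw]
  RT 180: heading 283 -> 103
  BK 6: (-4.949,21.436) -> (-3.599,15.59) [heading=103, draw]
  -- iteration 2/5 --
  BK 8: (-3.599,15.59) -> (-1.8,7.795) [heading=103, draw]
  RT 180: heading 103 -> 283
  BK 6: (-1.8,7.795) -> (-3.149,13.641) [heading=283, draw]
  -- iteration 3/5 --
  BK 8: (-3.149,13.641) -> (-4.949,21.436) [heading=283, draw]
  RT 180: heading 283 -> 103
  BK 6: (-4.949,21.436) -> (-3.599,15.59) [heading=103, draw]
  -- iteration 4/5 --
  BK 8: (-3.599,15.59) -> (-1.8,7.795) [heading=103, draw]
  RT 180: heading 103 -> 283
  BK 6: (-1.8,7.795) -> (-3.149,13.641) [heading=283, draw]
  -- iteration 5/5 --
  BK 8: (-3.149,13.641) -> (-4.949,21.436) [heading=283, draw]
  RT 180: heading 283 -> 103
  BK 6: (-4.949,21.436) -> (-3.599,15.59) [heading=103, draw]
]
FD 4: (-3.599,15.59) -> (-4.499,19.487) [heading=103, draw]
LT 236: heading 103 -> 339
BK 7: (-4.499,19.487) -> (-11.034,21.996) [heading=339, draw]
RT 90: heading 339 -> 249
Final: pos=(-11.034,21.996), heading=249, 13 segment(s) drawn
Segments drawn: 13

Answer: 13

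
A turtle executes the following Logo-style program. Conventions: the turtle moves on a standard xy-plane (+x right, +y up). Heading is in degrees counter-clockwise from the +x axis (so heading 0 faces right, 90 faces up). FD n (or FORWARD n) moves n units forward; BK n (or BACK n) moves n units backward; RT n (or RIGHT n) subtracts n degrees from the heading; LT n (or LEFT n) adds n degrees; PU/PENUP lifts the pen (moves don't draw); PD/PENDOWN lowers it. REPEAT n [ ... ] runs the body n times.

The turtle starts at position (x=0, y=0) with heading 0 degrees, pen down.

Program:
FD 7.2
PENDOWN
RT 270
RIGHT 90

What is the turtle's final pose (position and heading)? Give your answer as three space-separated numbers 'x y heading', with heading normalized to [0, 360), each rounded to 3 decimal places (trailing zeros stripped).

Answer: 7.2 0 0

Derivation:
Executing turtle program step by step:
Start: pos=(0,0), heading=0, pen down
FD 7.2: (0,0) -> (7.2,0) [heading=0, draw]
PD: pen down
RT 270: heading 0 -> 90
RT 90: heading 90 -> 0
Final: pos=(7.2,0), heading=0, 1 segment(s) drawn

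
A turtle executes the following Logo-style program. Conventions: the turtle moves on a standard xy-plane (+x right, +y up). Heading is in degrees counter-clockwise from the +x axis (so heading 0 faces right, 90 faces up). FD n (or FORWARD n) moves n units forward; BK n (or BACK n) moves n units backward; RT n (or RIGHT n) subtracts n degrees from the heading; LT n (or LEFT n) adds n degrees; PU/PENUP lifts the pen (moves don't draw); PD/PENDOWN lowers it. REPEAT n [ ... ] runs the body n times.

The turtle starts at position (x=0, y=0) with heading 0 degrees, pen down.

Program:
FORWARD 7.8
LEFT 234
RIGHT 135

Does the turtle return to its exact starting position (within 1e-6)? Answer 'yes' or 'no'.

Answer: no

Derivation:
Executing turtle program step by step:
Start: pos=(0,0), heading=0, pen down
FD 7.8: (0,0) -> (7.8,0) [heading=0, draw]
LT 234: heading 0 -> 234
RT 135: heading 234 -> 99
Final: pos=(7.8,0), heading=99, 1 segment(s) drawn

Start position: (0, 0)
Final position: (7.8, 0)
Distance = 7.8; >= 1e-6 -> NOT closed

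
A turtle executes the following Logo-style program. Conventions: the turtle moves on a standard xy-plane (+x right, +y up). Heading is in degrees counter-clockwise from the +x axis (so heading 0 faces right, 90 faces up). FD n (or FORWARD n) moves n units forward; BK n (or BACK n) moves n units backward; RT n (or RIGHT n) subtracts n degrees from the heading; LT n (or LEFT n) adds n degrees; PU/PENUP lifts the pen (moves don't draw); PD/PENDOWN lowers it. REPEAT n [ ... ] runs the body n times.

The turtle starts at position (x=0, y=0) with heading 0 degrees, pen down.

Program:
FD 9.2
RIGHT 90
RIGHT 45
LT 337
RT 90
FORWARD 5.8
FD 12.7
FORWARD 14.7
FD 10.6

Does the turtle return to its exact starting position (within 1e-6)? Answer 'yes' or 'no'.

Executing turtle program step by step:
Start: pos=(0,0), heading=0, pen down
FD 9.2: (0,0) -> (9.2,0) [heading=0, draw]
RT 90: heading 0 -> 270
RT 45: heading 270 -> 225
LT 337: heading 225 -> 202
RT 90: heading 202 -> 112
FD 5.8: (9.2,0) -> (7.027,5.378) [heading=112, draw]
FD 12.7: (7.027,5.378) -> (2.27,17.153) [heading=112, draw]
FD 14.7: (2.27,17.153) -> (-3.237,30.783) [heading=112, draw]
FD 10.6: (-3.237,30.783) -> (-7.208,40.611) [heading=112, draw]
Final: pos=(-7.208,40.611), heading=112, 5 segment(s) drawn

Start position: (0, 0)
Final position: (-7.208, 40.611)
Distance = 41.245; >= 1e-6 -> NOT closed

Answer: no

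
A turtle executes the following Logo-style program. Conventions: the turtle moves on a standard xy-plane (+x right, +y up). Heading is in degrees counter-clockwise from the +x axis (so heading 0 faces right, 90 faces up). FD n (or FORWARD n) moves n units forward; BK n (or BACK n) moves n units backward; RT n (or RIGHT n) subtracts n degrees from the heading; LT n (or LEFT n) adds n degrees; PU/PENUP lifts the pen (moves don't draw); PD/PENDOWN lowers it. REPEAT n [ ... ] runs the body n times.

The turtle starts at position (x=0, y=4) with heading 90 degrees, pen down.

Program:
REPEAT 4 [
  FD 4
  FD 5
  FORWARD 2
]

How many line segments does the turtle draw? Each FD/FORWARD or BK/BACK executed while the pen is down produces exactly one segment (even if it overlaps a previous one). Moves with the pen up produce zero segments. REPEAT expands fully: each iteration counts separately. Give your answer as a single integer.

Answer: 12

Derivation:
Executing turtle program step by step:
Start: pos=(0,4), heading=90, pen down
REPEAT 4 [
  -- iteration 1/4 --
  FD 4: (0,4) -> (0,8) [heading=90, draw]
  FD 5: (0,8) -> (0,13) [heading=90, draw]
  FD 2: (0,13) -> (0,15) [heading=90, draw]
  -- iteration 2/4 --
  FD 4: (0,15) -> (0,19) [heading=90, draw]
  FD 5: (0,19) -> (0,24) [heading=90, draw]
  FD 2: (0,24) -> (0,26) [heading=90, draw]
  -- iteration 3/4 --
  FD 4: (0,26) -> (0,30) [heading=90, draw]
  FD 5: (0,30) -> (0,35) [heading=90, draw]
  FD 2: (0,35) -> (0,37) [heading=90, draw]
  -- iteration 4/4 --
  FD 4: (0,37) -> (0,41) [heading=90, draw]
  FD 5: (0,41) -> (0,46) [heading=90, draw]
  FD 2: (0,46) -> (0,48) [heading=90, draw]
]
Final: pos=(0,48), heading=90, 12 segment(s) drawn
Segments drawn: 12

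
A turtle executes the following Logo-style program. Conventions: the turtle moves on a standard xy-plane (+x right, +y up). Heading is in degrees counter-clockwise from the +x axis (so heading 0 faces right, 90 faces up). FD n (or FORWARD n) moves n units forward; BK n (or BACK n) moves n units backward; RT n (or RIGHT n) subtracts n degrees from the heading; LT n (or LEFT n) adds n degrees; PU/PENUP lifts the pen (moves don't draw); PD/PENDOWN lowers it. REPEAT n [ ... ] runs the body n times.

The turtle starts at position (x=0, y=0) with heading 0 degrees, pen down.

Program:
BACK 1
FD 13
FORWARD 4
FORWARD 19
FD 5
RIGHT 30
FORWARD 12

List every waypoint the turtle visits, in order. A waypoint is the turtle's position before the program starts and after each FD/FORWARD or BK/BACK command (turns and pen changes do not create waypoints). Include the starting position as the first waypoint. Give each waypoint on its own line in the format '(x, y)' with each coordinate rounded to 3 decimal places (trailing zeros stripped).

Executing turtle program step by step:
Start: pos=(0,0), heading=0, pen down
BK 1: (0,0) -> (-1,0) [heading=0, draw]
FD 13: (-1,0) -> (12,0) [heading=0, draw]
FD 4: (12,0) -> (16,0) [heading=0, draw]
FD 19: (16,0) -> (35,0) [heading=0, draw]
FD 5: (35,0) -> (40,0) [heading=0, draw]
RT 30: heading 0 -> 330
FD 12: (40,0) -> (50.392,-6) [heading=330, draw]
Final: pos=(50.392,-6), heading=330, 6 segment(s) drawn
Waypoints (7 total):
(0, 0)
(-1, 0)
(12, 0)
(16, 0)
(35, 0)
(40, 0)
(50.392, -6)

Answer: (0, 0)
(-1, 0)
(12, 0)
(16, 0)
(35, 0)
(40, 0)
(50.392, -6)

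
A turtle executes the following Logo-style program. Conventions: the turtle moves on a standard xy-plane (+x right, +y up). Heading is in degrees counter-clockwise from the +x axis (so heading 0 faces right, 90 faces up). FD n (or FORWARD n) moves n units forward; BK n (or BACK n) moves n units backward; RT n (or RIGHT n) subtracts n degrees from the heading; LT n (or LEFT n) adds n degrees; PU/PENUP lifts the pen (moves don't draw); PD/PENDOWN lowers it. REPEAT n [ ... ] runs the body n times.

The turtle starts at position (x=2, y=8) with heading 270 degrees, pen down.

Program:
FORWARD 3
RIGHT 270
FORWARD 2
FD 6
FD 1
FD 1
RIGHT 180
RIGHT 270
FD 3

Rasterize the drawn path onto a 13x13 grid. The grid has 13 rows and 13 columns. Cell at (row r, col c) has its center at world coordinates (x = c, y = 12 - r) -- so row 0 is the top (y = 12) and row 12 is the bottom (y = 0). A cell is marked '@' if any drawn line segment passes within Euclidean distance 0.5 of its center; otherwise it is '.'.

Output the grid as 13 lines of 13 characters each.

Segment 0: (2,8) -> (2,5)
Segment 1: (2,5) -> (4,5)
Segment 2: (4,5) -> (10,5)
Segment 3: (10,5) -> (11,5)
Segment 4: (11,5) -> (12,5)
Segment 5: (12,5) -> (12,2)

Answer: .............
.............
.............
.............
..@..........
..@..........
..@..........
..@@@@@@@@@@@
............@
............@
............@
.............
.............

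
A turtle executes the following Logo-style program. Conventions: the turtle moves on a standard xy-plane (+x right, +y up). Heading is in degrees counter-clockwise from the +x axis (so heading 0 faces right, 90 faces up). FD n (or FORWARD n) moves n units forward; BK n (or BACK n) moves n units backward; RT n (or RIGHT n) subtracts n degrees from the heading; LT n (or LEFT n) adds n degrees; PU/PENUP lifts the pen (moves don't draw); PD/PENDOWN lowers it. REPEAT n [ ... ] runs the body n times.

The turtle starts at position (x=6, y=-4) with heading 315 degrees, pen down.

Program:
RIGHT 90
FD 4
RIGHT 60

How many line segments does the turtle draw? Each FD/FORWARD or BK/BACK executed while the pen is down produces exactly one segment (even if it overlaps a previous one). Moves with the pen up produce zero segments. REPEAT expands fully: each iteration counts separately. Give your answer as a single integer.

Answer: 1

Derivation:
Executing turtle program step by step:
Start: pos=(6,-4), heading=315, pen down
RT 90: heading 315 -> 225
FD 4: (6,-4) -> (3.172,-6.828) [heading=225, draw]
RT 60: heading 225 -> 165
Final: pos=(3.172,-6.828), heading=165, 1 segment(s) drawn
Segments drawn: 1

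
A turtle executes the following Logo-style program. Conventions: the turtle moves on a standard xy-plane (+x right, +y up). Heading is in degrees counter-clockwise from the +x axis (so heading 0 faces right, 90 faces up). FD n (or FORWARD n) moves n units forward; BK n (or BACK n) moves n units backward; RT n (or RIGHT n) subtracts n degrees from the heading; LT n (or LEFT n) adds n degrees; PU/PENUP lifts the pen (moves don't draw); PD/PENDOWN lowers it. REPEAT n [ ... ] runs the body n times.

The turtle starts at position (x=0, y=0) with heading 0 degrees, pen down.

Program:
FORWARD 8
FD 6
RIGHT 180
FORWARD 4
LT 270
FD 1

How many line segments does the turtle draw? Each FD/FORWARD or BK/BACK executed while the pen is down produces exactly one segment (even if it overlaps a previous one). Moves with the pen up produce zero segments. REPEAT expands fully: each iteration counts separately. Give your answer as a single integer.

Answer: 4

Derivation:
Executing turtle program step by step:
Start: pos=(0,0), heading=0, pen down
FD 8: (0,0) -> (8,0) [heading=0, draw]
FD 6: (8,0) -> (14,0) [heading=0, draw]
RT 180: heading 0 -> 180
FD 4: (14,0) -> (10,0) [heading=180, draw]
LT 270: heading 180 -> 90
FD 1: (10,0) -> (10,1) [heading=90, draw]
Final: pos=(10,1), heading=90, 4 segment(s) drawn
Segments drawn: 4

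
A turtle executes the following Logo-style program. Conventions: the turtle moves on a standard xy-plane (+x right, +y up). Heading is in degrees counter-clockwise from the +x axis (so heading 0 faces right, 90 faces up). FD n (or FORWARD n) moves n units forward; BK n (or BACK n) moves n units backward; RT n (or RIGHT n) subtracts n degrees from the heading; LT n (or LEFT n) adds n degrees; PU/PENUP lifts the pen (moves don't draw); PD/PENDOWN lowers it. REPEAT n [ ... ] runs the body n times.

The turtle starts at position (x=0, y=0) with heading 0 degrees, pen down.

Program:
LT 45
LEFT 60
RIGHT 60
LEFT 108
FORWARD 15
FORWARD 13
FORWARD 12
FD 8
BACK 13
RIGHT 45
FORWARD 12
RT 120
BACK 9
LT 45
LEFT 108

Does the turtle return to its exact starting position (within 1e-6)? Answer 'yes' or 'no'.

Executing turtle program step by step:
Start: pos=(0,0), heading=0, pen down
LT 45: heading 0 -> 45
LT 60: heading 45 -> 105
RT 60: heading 105 -> 45
LT 108: heading 45 -> 153
FD 15: (0,0) -> (-13.365,6.81) [heading=153, draw]
FD 13: (-13.365,6.81) -> (-24.948,12.712) [heading=153, draw]
FD 12: (-24.948,12.712) -> (-35.64,18.16) [heading=153, draw]
FD 8: (-35.64,18.16) -> (-42.768,21.792) [heading=153, draw]
BK 13: (-42.768,21.792) -> (-31.185,15.89) [heading=153, draw]
RT 45: heading 153 -> 108
FD 12: (-31.185,15.89) -> (-34.893,27.302) [heading=108, draw]
RT 120: heading 108 -> 348
BK 9: (-34.893,27.302) -> (-43.697,29.174) [heading=348, draw]
LT 45: heading 348 -> 33
LT 108: heading 33 -> 141
Final: pos=(-43.697,29.174), heading=141, 7 segment(s) drawn

Start position: (0, 0)
Final position: (-43.697, 29.174)
Distance = 52.54; >= 1e-6 -> NOT closed

Answer: no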